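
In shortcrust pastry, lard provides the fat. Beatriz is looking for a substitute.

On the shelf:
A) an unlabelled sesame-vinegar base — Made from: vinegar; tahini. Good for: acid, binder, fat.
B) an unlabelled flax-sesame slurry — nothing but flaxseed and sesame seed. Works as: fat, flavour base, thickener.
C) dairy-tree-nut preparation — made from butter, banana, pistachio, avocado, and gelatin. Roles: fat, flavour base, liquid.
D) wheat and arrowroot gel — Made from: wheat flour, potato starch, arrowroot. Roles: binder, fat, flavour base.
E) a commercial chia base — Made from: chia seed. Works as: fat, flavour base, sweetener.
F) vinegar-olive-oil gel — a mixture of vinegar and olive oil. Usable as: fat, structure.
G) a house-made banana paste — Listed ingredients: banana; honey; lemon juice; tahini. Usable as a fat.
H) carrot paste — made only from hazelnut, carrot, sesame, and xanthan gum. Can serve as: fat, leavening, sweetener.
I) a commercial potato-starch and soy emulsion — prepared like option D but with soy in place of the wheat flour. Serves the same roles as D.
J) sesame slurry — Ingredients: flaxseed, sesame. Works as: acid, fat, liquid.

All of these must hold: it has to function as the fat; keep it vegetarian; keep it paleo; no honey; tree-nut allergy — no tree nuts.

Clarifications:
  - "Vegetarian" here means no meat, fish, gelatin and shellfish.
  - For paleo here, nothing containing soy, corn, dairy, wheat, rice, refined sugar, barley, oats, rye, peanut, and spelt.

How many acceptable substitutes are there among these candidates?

A: only tahini and vinegar; none excluded — OK
B: all constraints satisfied — keep
C: has gelatin, so not vegetarian; has butter, so not paleo (and 1 more) — out
D: has wheat flour, so not paleo — out
E: only chia seed; none excluded — keep
F: only vinegar and olive oil; none excluded — valid
G: has honey, so not honey-free — reject
H: has hazelnut, so not tree-nut-free — out
I: has soy, so not paleo — no
J: no honey, no tree nuts — keep

5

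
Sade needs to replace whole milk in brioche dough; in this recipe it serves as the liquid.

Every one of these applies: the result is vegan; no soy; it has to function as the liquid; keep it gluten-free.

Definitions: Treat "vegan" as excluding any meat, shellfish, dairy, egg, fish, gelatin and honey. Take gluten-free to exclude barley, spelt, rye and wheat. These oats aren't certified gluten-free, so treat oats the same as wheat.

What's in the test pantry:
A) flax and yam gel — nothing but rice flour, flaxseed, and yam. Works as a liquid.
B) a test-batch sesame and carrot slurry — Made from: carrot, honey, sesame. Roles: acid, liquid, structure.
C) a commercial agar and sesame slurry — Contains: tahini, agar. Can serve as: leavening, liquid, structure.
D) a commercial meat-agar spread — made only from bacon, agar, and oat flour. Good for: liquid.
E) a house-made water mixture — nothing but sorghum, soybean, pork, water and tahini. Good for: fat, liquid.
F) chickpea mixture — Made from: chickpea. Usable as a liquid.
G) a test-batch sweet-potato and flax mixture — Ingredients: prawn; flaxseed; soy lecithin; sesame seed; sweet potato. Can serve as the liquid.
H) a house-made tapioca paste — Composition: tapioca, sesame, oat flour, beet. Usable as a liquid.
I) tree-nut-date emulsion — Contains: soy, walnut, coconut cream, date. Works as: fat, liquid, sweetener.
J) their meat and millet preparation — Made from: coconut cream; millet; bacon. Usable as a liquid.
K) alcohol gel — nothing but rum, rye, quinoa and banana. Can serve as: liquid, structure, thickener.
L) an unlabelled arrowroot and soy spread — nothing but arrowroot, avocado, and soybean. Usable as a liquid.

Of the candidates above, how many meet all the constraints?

A: gluten-free, no soy — OK
B: has honey, so not vegan — out
C: vegan, no soy — keep
D: has bacon, so not vegan; has oat flour, so not gluten-free — out
E: has pork, so not vegan; has soybean, so not soy-free — no
F: only chickpea; none excluded — OK
G: has prawn, so not vegan; has soy lecithin, so not soy-free — no
H: has oat flour, so not gluten-free — reject
I: has soy, so not soy-free — out
J: has bacon, so not vegan — out
K: has rye, so not gluten-free — reject
L: has soybean, so not soy-free — out

3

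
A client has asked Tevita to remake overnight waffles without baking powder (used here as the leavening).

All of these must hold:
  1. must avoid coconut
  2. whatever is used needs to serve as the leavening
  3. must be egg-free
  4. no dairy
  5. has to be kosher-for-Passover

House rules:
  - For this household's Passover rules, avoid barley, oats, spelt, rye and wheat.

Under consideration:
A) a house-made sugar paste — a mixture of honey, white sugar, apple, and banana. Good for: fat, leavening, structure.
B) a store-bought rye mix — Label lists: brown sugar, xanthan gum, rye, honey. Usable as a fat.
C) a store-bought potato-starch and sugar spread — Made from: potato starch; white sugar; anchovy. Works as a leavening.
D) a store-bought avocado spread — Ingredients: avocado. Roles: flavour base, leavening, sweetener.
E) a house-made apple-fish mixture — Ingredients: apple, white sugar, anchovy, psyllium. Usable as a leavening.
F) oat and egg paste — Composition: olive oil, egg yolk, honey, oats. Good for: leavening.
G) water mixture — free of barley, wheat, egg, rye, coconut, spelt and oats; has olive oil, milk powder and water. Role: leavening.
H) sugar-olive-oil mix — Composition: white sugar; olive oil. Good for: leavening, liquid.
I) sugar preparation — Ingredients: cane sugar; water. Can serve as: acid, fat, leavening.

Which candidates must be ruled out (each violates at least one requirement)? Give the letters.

A: honey and white sugar etc. — none of it excluded — valid
B: not usable as a leavening; has rye, so not kosher-for-Passover — out
C: only anchovy, white sugar, and potato starch; none excluded — OK
D: works as a leavening, no egg, no coconut — keep
E: anchovy and white sugar etc. — none of it excluded — keep
F: has oats, so not kosher-for-Passover; has egg yolk, so not egg-free — no
G: has milk powder, so not dairy-free — reject
H: works as a leavening, kosher-for-Passover, no coconut — keep
I: no coconut, kosher-for-Passover — keep

B, F, G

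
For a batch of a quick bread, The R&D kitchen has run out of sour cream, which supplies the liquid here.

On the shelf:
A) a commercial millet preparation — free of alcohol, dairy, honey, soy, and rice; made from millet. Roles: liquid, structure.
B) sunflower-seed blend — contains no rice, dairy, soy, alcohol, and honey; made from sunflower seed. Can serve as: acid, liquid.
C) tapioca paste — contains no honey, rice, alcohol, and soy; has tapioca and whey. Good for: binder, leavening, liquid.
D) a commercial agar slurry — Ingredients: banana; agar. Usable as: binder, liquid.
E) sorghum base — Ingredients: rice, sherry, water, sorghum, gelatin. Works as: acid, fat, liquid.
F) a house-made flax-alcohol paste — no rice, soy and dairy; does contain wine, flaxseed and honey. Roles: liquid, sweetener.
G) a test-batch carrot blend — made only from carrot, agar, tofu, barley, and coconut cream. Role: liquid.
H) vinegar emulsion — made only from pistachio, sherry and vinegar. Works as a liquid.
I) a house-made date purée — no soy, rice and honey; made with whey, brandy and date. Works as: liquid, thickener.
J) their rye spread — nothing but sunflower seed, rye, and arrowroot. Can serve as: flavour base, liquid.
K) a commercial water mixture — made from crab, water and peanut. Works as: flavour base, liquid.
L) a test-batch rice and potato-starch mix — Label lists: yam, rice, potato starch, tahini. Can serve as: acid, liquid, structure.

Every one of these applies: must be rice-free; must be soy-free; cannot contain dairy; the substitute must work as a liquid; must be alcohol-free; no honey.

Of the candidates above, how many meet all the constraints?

A: works as a liquid, no soy, no rice — OK
B: nothing on the exclusion list — valid
C: has whey, so not dairy-free — out
D: no dairy, no soy — OK
E: has rice, so not rice-free; has sherry, so not alcohol-free — reject
F: has honey, so not honey-free; has wine, so not alcohol-free — no
G: has tofu, so not soy-free — reject
H: has sherry, so not alcohol-free — no
I: has whey, so not dairy-free; has brandy, so not alcohol-free — reject
J: works as a liquid, no rice, no honey — valid
K: works as a liquid, no alcohol, no soy — valid
L: has rice, so not rice-free — no

5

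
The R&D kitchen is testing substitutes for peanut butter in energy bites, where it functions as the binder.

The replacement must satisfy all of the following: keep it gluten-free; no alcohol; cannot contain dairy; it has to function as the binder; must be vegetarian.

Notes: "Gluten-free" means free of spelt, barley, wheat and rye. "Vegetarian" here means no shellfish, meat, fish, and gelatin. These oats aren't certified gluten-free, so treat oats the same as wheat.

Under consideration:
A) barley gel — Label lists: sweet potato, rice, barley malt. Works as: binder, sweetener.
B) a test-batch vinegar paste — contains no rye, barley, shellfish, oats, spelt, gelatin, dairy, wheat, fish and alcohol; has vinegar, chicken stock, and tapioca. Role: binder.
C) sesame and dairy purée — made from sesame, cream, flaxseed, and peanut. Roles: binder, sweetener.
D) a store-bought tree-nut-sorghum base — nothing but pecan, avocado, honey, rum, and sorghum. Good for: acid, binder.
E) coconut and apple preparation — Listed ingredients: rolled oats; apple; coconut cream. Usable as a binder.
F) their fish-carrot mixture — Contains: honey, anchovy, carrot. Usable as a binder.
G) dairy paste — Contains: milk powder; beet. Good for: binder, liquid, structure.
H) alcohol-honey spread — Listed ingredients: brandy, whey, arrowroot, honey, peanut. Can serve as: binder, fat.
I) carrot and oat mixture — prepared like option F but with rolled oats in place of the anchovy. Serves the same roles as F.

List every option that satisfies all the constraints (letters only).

A: has barley malt, so not gluten-free — out
B: has chicken stock, so not vegetarian — out
C: has cream, so not dairy-free — reject
D: has rum, so not alcohol-free — no
E: has rolled oats, so not gluten-free — no
F: has anchovy, so not vegetarian — out
G: has milk powder, so not dairy-free — no
H: has whey, so not dairy-free; has brandy, so not alcohol-free — reject
I: has rolled oats, so not gluten-free — out

none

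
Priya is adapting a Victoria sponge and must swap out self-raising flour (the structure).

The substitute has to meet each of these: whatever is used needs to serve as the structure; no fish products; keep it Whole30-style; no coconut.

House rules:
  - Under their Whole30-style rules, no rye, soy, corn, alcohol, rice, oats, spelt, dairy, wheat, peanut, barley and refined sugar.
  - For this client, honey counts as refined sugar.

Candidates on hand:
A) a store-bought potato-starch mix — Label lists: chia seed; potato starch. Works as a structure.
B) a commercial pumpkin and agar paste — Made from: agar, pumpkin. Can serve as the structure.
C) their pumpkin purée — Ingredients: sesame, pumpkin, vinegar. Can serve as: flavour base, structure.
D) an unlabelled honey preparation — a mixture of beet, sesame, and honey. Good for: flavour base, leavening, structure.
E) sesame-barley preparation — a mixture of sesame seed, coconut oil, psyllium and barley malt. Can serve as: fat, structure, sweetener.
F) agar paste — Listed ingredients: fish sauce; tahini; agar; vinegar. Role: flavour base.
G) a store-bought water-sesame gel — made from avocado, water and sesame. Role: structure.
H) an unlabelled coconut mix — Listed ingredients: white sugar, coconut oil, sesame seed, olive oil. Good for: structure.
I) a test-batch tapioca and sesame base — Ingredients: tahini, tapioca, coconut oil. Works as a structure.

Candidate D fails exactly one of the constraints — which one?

usable as a structure: satisfied
Whole30-style: has honey — fails
coconut-free: satisfied
fish-free: satisfied

Whole30-style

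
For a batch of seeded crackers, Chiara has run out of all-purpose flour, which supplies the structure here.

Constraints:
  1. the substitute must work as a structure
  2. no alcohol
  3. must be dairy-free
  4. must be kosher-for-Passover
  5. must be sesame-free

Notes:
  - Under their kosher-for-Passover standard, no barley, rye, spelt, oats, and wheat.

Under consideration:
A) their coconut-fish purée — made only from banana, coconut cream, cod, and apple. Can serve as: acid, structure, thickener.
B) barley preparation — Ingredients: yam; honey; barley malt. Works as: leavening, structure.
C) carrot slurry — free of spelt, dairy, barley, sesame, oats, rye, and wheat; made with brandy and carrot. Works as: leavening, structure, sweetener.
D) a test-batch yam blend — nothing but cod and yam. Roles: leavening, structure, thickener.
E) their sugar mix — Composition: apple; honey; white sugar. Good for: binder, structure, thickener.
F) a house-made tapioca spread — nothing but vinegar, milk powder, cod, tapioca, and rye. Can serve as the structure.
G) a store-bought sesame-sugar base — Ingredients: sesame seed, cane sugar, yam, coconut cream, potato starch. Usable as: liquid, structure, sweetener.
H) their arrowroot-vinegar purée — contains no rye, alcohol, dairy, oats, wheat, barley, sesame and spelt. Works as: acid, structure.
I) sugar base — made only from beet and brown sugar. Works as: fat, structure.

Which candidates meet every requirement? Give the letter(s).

A: works as a structure, no sesame, kosher-for-Passover — keep
B: has barley malt, so not kosher-for-Passover — out
C: has brandy, so not alcohol-free — no
D: kosher-for-Passover, no dairy — OK
E: works as a structure, kosher-for-Passover, no sesame — valid
F: has rye, so not kosher-for-Passover; has milk powder, so not dairy-free — no
G: has sesame seed, so not sesame-free — no
H: no dairy, no sesame — valid
I: every rule checks out — OK

A, D, E, H, I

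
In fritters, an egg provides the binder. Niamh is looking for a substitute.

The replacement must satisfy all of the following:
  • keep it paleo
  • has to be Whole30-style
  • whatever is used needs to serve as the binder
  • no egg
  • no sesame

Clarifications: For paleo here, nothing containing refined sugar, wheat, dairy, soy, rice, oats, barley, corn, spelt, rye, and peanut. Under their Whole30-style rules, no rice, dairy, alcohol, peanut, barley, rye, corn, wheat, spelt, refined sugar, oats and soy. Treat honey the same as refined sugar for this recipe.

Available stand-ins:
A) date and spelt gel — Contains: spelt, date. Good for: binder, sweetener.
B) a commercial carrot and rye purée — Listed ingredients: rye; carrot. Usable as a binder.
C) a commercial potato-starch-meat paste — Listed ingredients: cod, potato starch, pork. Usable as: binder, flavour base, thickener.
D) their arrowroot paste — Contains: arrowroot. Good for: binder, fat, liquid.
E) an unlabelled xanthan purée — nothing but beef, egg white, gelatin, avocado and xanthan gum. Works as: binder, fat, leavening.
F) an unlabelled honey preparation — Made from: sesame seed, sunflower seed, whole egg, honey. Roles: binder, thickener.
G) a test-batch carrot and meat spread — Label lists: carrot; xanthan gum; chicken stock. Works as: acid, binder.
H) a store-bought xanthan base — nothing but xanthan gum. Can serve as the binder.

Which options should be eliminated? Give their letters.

A: has spelt, so not paleo; has spelt, so not Whole30-style — no
B: has rye, so not paleo; has rye, so not Whole30-style — out
C: all constraints satisfied — OK
D: nothing on the exclusion list — keep
E: has egg white, so not egg-free — out
F: has honey, so not paleo; has honey, so not Whole30-style (and 2 more) — no
G: works as a binder, Whole30-style, no sesame — OK
H: only xanthan gum; none excluded — OK

A, B, E, F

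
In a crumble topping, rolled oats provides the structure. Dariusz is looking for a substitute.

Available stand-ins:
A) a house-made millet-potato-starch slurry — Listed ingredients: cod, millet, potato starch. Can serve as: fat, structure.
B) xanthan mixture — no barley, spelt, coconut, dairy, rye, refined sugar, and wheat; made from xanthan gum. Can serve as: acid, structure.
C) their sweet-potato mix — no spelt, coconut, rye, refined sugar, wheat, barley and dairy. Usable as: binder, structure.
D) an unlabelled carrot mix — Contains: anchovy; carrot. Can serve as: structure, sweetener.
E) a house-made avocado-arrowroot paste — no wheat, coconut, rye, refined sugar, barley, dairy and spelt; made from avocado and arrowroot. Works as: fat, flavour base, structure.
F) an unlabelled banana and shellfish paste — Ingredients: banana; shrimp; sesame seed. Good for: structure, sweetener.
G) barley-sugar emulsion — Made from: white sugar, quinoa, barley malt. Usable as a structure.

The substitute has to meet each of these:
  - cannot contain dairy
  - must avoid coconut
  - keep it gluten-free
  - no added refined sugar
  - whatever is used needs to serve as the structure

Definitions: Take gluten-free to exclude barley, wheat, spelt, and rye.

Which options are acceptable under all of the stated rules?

A: all constraints satisfied — valid
B: no dairy, no refined sugar — valid
C: every rule checks out — keep
D: works as a structure, no refined sugar, no coconut — valid
E: works as a structure, gluten-free, no dairy — keep
F: no refined sugar, no dairy — keep
G: has barley malt, so not gluten-free; has white sugar, so not no-added-sugar — reject

A, B, C, D, E, F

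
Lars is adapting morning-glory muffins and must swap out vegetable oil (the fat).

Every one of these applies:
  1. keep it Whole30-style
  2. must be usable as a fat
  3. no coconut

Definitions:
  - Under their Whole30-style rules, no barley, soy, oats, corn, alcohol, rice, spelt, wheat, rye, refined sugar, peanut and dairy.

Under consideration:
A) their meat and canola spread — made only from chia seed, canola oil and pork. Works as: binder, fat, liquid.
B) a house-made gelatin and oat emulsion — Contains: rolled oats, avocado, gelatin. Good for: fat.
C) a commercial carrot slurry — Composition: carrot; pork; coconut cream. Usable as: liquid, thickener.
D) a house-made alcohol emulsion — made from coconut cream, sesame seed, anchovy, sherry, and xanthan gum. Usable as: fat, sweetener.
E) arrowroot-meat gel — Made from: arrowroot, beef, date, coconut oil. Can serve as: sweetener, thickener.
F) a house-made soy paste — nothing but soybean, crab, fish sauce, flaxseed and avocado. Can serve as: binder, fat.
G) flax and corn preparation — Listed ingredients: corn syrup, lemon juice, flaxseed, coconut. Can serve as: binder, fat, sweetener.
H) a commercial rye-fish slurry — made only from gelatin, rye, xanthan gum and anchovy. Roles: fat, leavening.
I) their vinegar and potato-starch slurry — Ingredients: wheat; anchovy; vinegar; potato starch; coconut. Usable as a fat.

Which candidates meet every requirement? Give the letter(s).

A: only pork, canola oil and chia seed; none excluded — valid
B: has rolled oats, so not Whole30-style — reject
C: not usable as a fat; has coconut cream, so not coconut-free — out
D: has sherry, so not Whole30-style; has coconut cream, so not coconut-free — out
E: not usable as a fat; has coconut oil, so not coconut-free — no
F: has soybean, so not Whole30-style — out
G: has corn syrup, so not Whole30-style; has coconut, so not coconut-free — out
H: has rye, so not Whole30-style — no
I: has wheat, so not Whole30-style; has coconut, so not coconut-free — out

A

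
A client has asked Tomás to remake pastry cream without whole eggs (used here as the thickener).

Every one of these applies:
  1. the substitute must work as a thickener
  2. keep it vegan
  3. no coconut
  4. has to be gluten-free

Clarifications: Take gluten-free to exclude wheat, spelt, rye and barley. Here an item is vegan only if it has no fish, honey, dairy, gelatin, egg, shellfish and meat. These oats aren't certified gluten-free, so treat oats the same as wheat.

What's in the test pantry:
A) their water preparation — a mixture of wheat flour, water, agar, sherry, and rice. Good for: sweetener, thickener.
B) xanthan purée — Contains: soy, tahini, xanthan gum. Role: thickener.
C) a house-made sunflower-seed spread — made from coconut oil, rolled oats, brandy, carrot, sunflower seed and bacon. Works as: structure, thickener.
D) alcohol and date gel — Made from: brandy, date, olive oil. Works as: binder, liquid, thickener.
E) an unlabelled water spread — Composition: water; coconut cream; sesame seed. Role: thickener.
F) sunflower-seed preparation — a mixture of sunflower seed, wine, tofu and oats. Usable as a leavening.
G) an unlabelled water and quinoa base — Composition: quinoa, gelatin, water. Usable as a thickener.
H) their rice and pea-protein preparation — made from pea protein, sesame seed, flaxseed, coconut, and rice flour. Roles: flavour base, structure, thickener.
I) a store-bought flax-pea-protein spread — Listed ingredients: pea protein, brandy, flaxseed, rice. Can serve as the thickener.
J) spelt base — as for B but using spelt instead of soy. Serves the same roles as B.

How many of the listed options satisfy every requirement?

3

A: has wheat flour, so not gluten-free — reject
B: only tahini, soy and xanthan gum; none excluded — OK
C: has rolled oats, so not gluten-free; has bacon, so not vegan (and 1 more) — out
D: only brandy, date, and olive oil; none excluded — valid
E: has coconut cream, so not coconut-free — reject
F: not usable as a thickener; has oats, so not gluten-free — no
G: has gelatin, so not vegan — no
H: has coconut, so not coconut-free — reject
I: nothing on the exclusion list — OK
J: has spelt, so not gluten-free — reject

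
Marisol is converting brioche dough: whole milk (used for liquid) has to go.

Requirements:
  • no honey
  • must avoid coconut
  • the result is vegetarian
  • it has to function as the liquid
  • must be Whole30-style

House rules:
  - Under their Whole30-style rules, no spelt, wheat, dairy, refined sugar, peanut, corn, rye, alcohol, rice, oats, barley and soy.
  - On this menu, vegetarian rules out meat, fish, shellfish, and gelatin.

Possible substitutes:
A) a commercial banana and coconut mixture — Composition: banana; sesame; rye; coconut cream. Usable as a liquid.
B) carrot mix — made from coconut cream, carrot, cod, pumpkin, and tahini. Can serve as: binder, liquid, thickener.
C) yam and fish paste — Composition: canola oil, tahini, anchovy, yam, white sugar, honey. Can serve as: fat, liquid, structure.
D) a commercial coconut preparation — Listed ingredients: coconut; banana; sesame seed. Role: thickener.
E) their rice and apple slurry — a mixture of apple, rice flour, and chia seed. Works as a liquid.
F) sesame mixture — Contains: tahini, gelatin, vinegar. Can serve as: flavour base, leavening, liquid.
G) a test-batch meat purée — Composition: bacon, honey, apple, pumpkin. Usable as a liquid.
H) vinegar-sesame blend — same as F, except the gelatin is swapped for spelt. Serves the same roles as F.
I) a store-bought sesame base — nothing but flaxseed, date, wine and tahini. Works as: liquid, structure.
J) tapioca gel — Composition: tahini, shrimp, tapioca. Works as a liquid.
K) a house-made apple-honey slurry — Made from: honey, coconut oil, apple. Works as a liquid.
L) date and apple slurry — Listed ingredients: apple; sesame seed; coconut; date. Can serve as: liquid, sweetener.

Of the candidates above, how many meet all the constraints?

A: has rye, so not Whole30-style; has coconut cream, so not coconut-free — no
B: has cod, so not vegetarian; has coconut cream, so not coconut-free — reject
C: has white sugar, so not Whole30-style; has anchovy, so not vegetarian (and 1 more) — out
D: not usable as a liquid; has coconut, so not coconut-free — no
E: has rice flour, so not Whole30-style — no
F: has gelatin, so not vegetarian — no
G: has bacon, so not vegetarian; has honey, so not honey-free — no
H: has spelt, so not Whole30-style — no
I: has wine, so not Whole30-style — no
J: has shrimp, so not vegetarian — no
K: has honey, so not honey-free; has coconut oil, so not coconut-free — out
L: has coconut, so not coconut-free — out

0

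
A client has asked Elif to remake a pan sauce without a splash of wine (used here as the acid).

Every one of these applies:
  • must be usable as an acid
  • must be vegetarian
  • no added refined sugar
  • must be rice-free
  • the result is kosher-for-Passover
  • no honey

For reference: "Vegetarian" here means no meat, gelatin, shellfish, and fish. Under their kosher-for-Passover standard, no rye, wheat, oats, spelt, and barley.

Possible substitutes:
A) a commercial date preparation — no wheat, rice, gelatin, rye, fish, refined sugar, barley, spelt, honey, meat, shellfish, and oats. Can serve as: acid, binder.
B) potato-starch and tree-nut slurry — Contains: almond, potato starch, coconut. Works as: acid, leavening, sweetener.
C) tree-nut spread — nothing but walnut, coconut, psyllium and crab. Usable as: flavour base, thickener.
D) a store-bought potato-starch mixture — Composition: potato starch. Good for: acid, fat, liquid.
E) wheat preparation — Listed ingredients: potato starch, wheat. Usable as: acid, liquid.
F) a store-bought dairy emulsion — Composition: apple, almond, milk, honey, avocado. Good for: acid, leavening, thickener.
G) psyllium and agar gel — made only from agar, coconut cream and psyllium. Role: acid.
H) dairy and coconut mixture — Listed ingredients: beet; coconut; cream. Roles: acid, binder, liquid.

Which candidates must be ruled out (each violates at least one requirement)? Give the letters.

A: works as an acid, no refined sugar, kosher-for-Passover — keep
B: only coconut, almond and potato starch; none excluded — keep
C: not usable as an acid; has crab, so not vegetarian — no
D: no refined sugar, kosher-for-Passover — valid
E: has wheat, so not kosher-for-Passover — out
F: has honey, so not honey-free — out
G: works as an acid, no refined sugar, kosher-for-Passover — valid
H: works as an acid, no rice, kosher-for-Passover — OK

C, E, F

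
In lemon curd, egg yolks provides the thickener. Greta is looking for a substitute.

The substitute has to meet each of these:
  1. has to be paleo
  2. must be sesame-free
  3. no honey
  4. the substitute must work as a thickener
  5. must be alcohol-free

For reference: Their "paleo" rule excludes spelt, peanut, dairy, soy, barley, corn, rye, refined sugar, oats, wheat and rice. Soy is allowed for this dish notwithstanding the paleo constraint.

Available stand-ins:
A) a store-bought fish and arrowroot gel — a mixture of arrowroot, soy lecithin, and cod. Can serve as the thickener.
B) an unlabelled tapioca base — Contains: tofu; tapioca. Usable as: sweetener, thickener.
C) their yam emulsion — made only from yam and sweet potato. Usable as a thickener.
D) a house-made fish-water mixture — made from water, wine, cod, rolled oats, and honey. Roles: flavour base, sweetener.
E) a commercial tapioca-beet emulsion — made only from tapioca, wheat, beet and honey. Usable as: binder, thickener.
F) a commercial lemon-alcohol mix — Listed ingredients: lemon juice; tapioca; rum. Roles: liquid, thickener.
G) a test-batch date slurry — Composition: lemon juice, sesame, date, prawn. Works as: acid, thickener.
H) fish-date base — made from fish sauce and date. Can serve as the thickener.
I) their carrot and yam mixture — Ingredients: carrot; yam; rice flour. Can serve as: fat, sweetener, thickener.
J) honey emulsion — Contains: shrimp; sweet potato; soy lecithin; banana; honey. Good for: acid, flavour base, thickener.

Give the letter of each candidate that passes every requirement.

A, B, C, H

A: soy is permitted under the paleo carve-out; nothing else excluded — valid
B: soy is permitted under the paleo carve-out; nothing else excluded — valid
C: works as a thickener, no sesame, no alcohol — OK
D: not usable as a thickener; has rolled oats, so not paleo (and 2 more) — reject
E: has wheat, so not paleo; has honey, so not honey-free — reject
F: has rum, so not alcohol-free — out
G: has sesame, so not sesame-free — reject
H: only fish sauce and date; none excluded — OK
I: has rice flour, so not paleo — out
J: has honey, so not honey-free — out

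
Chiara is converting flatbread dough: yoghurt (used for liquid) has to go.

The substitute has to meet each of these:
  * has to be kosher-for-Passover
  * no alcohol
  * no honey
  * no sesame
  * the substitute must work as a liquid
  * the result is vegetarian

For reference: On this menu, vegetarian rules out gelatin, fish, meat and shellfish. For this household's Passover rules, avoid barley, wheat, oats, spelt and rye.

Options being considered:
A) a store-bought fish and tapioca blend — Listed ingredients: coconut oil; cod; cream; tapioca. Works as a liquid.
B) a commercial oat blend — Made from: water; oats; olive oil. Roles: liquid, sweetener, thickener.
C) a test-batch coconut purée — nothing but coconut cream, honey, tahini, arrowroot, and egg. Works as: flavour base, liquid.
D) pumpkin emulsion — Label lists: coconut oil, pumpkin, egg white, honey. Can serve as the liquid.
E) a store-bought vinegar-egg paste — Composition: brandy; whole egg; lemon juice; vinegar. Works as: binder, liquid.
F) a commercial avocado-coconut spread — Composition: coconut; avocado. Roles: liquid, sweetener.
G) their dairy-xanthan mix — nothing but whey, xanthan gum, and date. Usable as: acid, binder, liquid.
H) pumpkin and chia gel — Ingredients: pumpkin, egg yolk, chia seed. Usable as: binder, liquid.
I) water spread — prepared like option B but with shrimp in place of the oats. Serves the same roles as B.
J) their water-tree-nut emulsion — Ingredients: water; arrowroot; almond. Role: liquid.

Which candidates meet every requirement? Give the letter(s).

F, G, H, J

A: has cod, so not vegetarian — no
B: has oats, so not kosher-for-Passover — out
C: has tahini, so not sesame-free; has honey, so not honey-free — reject
D: has honey, so not honey-free — no
E: has brandy, so not alcohol-free — out
F: no honey, no sesame — keep
G: works as a liquid, no alcohol, no sesame — OK
H: only egg yolk, pumpkin, and chia seed; none excluded — OK
I: has shrimp, so not vegetarian — reject
J: works as a liquid, kosher-for-Passover, vegetarian — keep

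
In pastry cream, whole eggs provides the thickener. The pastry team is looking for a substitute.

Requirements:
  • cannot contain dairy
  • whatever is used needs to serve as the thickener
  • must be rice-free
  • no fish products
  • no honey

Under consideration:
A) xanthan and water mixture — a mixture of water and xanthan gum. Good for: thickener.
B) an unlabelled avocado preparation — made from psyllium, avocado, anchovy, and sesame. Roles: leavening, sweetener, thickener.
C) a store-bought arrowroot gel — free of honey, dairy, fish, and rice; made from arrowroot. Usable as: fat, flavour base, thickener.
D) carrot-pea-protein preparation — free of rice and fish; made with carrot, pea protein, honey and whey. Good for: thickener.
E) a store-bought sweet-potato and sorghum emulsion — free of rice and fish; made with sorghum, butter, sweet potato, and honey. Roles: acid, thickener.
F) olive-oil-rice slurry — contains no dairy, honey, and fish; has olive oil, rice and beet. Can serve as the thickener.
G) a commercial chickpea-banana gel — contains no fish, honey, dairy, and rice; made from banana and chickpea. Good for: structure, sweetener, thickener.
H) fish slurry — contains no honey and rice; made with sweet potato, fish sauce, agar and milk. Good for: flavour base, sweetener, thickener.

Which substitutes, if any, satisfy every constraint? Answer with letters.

A: works as a thickener, no fish, no rice — OK
B: has anchovy, so not fish-free — no
C: no rice, no fish — keep
D: has honey, so not honey-free; has whey, so not dairy-free — no
E: has honey, so not honey-free; has butter, so not dairy-free — reject
F: has rice, so not rice-free — reject
G: every rule checks out — keep
H: has fish sauce, so not fish-free; has milk, so not dairy-free — reject

A, C, G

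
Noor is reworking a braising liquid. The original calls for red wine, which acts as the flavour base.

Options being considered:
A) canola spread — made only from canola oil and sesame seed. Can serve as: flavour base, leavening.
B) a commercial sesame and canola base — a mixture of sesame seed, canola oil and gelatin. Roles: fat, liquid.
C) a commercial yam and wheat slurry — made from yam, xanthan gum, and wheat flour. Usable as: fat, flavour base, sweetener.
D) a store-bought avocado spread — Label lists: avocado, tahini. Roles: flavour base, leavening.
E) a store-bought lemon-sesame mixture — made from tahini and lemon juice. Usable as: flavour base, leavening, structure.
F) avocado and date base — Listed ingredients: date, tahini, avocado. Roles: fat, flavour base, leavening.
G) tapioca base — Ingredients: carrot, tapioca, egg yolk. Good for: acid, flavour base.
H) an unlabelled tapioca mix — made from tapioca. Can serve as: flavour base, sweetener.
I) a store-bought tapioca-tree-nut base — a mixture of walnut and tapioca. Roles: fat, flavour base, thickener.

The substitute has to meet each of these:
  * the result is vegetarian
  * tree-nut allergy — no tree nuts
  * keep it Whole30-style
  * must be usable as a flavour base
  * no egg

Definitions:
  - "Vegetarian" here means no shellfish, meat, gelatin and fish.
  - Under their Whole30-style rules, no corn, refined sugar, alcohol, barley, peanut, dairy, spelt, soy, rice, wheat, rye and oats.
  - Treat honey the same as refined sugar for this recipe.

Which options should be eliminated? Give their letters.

B, C, G, I

A: all constraints satisfied — OK
B: not usable as a flavour base; has gelatin, so not vegetarian — no
C: has wheat flour, so not Whole30-style — no
D: only tahini and avocado; none excluded — keep
E: every rule checks out — OK
F: nothing on the exclusion list — keep
G: has egg yolk, so not egg-free — reject
H: only tapioca; none excluded — keep
I: has walnut, so not tree-nut-free — no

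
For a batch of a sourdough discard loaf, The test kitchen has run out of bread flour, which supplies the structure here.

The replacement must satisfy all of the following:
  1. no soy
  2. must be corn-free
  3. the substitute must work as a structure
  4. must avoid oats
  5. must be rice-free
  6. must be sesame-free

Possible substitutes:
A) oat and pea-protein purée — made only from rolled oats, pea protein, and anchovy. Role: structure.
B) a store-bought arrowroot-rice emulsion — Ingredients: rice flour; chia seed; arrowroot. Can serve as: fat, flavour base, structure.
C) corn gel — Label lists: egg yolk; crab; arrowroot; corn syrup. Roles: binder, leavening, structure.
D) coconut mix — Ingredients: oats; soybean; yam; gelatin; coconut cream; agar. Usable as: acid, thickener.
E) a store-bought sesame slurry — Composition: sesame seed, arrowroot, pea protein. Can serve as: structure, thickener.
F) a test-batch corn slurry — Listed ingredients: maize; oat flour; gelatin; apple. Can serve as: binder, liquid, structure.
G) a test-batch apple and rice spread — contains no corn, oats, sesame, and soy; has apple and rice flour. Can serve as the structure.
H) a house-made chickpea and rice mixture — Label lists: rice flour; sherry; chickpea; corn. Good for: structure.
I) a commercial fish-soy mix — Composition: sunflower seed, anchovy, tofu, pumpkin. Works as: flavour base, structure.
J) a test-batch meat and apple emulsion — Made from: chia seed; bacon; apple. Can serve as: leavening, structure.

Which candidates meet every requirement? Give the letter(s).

A: has rolled oats, so not oat-free — reject
B: has rice flour, so not rice-free — reject
C: has corn syrup, so not corn-free — reject
D: not usable as a structure; has oats, so not oat-free (and 1 more) — no
E: has sesame seed, so not sesame-free — reject
F: has oat flour, so not oat-free; has maize, so not corn-free — out
G: has rice flour, so not rice-free — reject
H: has rice flour, so not rice-free; has corn, so not corn-free — reject
I: has tofu, so not soy-free — out
J: every rule checks out — keep

J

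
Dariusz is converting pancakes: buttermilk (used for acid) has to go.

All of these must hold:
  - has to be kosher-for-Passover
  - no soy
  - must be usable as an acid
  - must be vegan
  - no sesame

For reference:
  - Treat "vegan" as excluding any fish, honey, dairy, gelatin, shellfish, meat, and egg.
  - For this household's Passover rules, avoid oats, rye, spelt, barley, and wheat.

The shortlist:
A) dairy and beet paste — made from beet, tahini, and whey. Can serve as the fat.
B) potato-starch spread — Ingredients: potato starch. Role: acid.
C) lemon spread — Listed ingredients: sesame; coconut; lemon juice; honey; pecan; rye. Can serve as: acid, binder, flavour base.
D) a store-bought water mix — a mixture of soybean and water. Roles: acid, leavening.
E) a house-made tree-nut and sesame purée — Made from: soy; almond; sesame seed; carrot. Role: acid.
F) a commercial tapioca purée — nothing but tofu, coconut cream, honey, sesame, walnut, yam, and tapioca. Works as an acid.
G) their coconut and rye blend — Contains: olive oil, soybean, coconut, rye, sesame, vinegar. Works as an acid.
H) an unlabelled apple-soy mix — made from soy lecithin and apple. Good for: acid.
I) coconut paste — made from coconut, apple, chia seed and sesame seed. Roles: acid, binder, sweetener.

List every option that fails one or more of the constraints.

A: not usable as an acid; has whey, so not vegan (and 1 more) — out
B: kosher-for-Passover, no sesame — valid
C: has honey, so not vegan; has rye, so not kosher-for-Passover (and 1 more) — reject
D: has soybean, so not soy-free — out
E: has soy, so not soy-free; has sesame seed, so not sesame-free — reject
F: has honey, so not vegan; has tofu, so not soy-free (and 1 more) — reject
G: has rye, so not kosher-for-Passover; has soybean, so not soy-free (and 1 more) — out
H: has soy lecithin, so not soy-free — reject
I: has sesame seed, so not sesame-free — no

A, C, D, E, F, G, H, I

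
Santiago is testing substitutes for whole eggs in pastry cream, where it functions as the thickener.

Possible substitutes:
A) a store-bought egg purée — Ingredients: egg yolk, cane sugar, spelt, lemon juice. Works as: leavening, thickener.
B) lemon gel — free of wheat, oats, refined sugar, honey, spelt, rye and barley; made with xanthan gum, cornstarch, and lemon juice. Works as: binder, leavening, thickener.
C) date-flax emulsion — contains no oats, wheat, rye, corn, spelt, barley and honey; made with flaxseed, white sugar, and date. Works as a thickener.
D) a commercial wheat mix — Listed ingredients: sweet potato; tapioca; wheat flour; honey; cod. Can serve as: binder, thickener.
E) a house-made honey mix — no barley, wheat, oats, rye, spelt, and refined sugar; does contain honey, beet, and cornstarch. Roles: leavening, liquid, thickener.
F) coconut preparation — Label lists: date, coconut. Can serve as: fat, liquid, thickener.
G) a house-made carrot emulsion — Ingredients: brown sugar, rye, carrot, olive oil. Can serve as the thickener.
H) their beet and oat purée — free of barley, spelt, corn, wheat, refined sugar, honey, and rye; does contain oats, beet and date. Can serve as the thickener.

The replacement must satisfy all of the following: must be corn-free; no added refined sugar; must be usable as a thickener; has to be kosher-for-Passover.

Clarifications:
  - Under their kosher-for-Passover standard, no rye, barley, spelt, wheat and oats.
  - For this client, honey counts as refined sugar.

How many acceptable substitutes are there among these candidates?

A: has spelt, so not kosher-for-Passover; has cane sugar, so not no-added-sugar — reject
B: has cornstarch, so not corn-free — reject
C: has white sugar, so not no-added-sugar — no
D: has wheat flour, so not kosher-for-Passover; has honey, so not no-added-sugar — reject
E: has cornstarch, so not corn-free; has honey, so not no-added-sugar — reject
F: only coconut and date; none excluded — keep
G: has rye, so not kosher-for-Passover; has brown sugar, so not no-added-sugar — reject
H: has oats, so not kosher-for-Passover — no

1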